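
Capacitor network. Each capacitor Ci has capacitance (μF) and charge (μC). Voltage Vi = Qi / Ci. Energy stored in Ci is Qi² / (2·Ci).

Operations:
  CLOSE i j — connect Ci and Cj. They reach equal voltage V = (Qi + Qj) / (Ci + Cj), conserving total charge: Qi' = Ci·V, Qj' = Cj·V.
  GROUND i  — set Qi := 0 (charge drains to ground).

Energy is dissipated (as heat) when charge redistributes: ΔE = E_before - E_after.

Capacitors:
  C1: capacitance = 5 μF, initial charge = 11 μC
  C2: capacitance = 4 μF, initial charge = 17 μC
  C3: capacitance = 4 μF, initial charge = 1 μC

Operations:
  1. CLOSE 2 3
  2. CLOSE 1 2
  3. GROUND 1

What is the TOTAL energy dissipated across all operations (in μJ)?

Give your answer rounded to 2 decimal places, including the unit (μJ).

Answer: 28.35 μJ

Derivation:
Initial: C1(5μF, Q=11μC, V=2.20V), C2(4μF, Q=17μC, V=4.25V), C3(4μF, Q=1μC, V=0.25V)
Op 1: CLOSE 2-3: Q_total=18.00, C_total=8.00, V=2.25; Q2=9.00, Q3=9.00; dissipated=16.000
Op 2: CLOSE 1-2: Q_total=20.00, C_total=9.00, V=2.22; Q1=11.11, Q2=8.89; dissipated=0.003
Op 3: GROUND 1: Q1=0; energy lost=12.346
Total dissipated: 28.348 μJ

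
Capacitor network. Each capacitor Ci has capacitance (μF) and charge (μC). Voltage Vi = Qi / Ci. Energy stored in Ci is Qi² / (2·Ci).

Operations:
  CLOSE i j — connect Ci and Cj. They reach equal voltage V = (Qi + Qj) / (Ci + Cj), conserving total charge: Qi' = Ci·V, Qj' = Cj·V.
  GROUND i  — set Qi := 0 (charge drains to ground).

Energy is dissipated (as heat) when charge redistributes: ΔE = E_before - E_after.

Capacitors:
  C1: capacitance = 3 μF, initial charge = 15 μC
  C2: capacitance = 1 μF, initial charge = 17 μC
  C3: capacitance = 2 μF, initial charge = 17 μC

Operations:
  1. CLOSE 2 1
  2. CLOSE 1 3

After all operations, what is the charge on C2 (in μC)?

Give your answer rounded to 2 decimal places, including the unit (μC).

Answer: 8.00 μC

Derivation:
Initial: C1(3μF, Q=15μC, V=5.00V), C2(1μF, Q=17μC, V=17.00V), C3(2μF, Q=17μC, V=8.50V)
Op 1: CLOSE 2-1: Q_total=32.00, C_total=4.00, V=8.00; Q2=8.00, Q1=24.00; dissipated=54.000
Op 2: CLOSE 1-3: Q_total=41.00, C_total=5.00, V=8.20; Q1=24.60, Q3=16.40; dissipated=0.150
Final charges: Q1=24.60, Q2=8.00, Q3=16.40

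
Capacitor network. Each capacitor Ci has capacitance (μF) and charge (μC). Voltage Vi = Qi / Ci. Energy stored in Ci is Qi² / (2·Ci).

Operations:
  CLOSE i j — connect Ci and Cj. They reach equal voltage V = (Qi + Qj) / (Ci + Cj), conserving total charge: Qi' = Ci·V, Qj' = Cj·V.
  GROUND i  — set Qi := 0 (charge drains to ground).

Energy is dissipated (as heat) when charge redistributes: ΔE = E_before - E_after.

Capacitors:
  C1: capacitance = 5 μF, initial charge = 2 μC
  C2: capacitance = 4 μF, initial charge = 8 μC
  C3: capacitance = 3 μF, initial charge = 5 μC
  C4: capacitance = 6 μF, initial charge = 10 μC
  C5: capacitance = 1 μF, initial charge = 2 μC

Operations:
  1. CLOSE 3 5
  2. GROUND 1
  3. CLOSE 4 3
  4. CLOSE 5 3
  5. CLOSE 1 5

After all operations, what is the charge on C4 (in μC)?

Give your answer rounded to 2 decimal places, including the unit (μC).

Answer: 10.17 μC

Derivation:
Initial: C1(5μF, Q=2μC, V=0.40V), C2(4μF, Q=8μC, V=2.00V), C3(3μF, Q=5μC, V=1.67V), C4(6μF, Q=10μC, V=1.67V), C5(1μF, Q=2μC, V=2.00V)
Op 1: CLOSE 3-5: Q_total=7.00, C_total=4.00, V=1.75; Q3=5.25, Q5=1.75; dissipated=0.042
Op 2: GROUND 1: Q1=0; energy lost=0.400
Op 3: CLOSE 4-3: Q_total=15.25, C_total=9.00, V=1.69; Q4=10.17, Q3=5.08; dissipated=0.007
Op 4: CLOSE 5-3: Q_total=6.83, C_total=4.00, V=1.71; Q5=1.71, Q3=5.12; dissipated=0.001
Op 5: CLOSE 1-5: Q_total=1.71, C_total=6.00, V=0.28; Q1=1.42, Q5=0.28; dissipated=1.216
Final charges: Q1=1.42, Q2=8.00, Q3=5.12, Q4=10.17, Q5=0.28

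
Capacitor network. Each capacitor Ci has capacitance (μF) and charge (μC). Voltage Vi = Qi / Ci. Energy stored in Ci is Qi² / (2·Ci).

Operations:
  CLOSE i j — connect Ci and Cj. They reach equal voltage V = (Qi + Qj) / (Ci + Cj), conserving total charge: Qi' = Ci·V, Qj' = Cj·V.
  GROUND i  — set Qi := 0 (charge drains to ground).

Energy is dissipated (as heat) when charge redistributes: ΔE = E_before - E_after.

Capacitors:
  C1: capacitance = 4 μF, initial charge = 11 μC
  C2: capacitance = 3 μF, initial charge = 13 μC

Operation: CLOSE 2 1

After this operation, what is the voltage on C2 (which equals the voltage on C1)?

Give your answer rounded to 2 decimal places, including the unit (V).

Initial: C1(4μF, Q=11μC, V=2.75V), C2(3μF, Q=13μC, V=4.33V)
Op 1: CLOSE 2-1: Q_total=24.00, C_total=7.00, V=3.43; Q2=10.29, Q1=13.71; dissipated=2.149

Answer: 3.43 V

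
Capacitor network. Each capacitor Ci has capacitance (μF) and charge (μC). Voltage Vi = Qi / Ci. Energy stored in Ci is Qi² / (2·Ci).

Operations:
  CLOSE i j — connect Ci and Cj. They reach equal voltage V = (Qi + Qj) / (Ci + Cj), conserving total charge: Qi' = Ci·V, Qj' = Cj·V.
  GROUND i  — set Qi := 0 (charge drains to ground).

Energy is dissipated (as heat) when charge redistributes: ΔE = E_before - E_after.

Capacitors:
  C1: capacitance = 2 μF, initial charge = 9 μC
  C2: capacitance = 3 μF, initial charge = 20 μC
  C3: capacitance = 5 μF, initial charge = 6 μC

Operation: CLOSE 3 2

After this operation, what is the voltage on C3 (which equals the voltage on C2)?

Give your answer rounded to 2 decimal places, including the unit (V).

Answer: 3.25 V

Derivation:
Initial: C1(2μF, Q=9μC, V=4.50V), C2(3μF, Q=20μC, V=6.67V), C3(5μF, Q=6μC, V=1.20V)
Op 1: CLOSE 3-2: Q_total=26.00, C_total=8.00, V=3.25; Q3=16.25, Q2=9.75; dissipated=28.017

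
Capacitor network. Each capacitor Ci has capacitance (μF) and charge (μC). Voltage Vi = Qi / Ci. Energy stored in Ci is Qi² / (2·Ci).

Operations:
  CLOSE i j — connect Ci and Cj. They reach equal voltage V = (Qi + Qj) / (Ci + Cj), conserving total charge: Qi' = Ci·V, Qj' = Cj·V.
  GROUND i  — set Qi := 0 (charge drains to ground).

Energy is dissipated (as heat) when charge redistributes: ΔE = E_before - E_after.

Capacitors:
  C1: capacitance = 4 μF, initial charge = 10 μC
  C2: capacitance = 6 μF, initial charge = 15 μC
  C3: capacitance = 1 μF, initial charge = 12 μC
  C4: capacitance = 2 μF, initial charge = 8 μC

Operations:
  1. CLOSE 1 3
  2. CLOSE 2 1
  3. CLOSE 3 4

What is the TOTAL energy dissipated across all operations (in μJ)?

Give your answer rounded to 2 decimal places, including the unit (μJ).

Initial: C1(4μF, Q=10μC, V=2.50V), C2(6μF, Q=15μC, V=2.50V), C3(1μF, Q=12μC, V=12.00V), C4(2μF, Q=8μC, V=4.00V)
Op 1: CLOSE 1-3: Q_total=22.00, C_total=5.00, V=4.40; Q1=17.60, Q3=4.40; dissipated=36.100
Op 2: CLOSE 2-1: Q_total=32.60, C_total=10.00, V=3.26; Q2=19.56, Q1=13.04; dissipated=4.332
Op 3: CLOSE 3-4: Q_total=12.40, C_total=3.00, V=4.13; Q3=4.13, Q4=8.27; dissipated=0.053
Total dissipated: 40.485 μJ

Answer: 40.49 μJ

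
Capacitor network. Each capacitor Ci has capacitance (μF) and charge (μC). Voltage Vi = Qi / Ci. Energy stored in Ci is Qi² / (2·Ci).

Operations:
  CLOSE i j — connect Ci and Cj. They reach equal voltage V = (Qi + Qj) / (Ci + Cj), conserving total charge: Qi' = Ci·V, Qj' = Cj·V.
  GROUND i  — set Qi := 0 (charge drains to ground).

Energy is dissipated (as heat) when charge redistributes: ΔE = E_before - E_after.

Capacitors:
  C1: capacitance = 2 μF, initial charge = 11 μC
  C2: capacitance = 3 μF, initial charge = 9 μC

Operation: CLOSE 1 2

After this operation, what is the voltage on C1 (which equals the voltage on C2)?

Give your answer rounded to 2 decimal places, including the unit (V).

Initial: C1(2μF, Q=11μC, V=5.50V), C2(3μF, Q=9μC, V=3.00V)
Op 1: CLOSE 1-2: Q_total=20.00, C_total=5.00, V=4.00; Q1=8.00, Q2=12.00; dissipated=3.750

Answer: 4.00 V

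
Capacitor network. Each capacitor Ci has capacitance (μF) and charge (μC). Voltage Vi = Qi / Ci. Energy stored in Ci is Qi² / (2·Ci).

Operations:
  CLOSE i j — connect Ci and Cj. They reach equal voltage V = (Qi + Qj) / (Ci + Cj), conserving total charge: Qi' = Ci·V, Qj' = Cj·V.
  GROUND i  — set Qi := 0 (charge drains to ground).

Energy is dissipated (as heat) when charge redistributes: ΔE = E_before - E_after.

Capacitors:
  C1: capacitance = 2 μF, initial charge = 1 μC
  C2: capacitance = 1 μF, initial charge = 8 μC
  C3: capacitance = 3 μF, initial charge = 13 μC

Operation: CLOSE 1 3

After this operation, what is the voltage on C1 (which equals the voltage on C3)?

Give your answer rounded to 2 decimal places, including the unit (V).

Answer: 2.80 V

Derivation:
Initial: C1(2μF, Q=1μC, V=0.50V), C2(1μF, Q=8μC, V=8.00V), C3(3μF, Q=13μC, V=4.33V)
Op 1: CLOSE 1-3: Q_total=14.00, C_total=5.00, V=2.80; Q1=5.60, Q3=8.40; dissipated=8.817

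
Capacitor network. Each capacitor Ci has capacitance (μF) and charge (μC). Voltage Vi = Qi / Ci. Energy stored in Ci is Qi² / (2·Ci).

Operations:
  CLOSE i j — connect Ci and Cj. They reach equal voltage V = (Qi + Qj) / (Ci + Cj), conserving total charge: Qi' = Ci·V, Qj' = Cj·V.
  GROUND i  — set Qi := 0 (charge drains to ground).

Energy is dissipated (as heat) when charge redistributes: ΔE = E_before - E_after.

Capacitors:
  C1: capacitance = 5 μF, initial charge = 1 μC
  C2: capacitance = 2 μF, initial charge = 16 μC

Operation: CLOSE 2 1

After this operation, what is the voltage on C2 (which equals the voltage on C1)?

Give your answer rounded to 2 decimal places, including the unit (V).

Answer: 2.43 V

Derivation:
Initial: C1(5μF, Q=1μC, V=0.20V), C2(2μF, Q=16μC, V=8.00V)
Op 1: CLOSE 2-1: Q_total=17.00, C_total=7.00, V=2.43; Q2=4.86, Q1=12.14; dissipated=43.457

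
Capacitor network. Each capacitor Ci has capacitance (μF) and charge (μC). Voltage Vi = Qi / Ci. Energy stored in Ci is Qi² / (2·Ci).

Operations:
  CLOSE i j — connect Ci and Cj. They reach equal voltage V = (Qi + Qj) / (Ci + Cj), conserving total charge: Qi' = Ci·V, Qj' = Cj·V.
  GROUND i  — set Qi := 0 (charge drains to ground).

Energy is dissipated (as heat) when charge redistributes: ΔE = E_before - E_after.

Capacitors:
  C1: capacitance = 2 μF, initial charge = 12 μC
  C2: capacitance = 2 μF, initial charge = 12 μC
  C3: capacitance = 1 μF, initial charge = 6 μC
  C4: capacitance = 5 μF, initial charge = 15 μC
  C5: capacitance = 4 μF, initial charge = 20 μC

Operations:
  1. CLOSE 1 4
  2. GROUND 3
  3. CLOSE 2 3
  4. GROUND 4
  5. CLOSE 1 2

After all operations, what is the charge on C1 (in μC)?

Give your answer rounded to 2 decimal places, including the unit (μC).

Answer: 7.86 μC

Derivation:
Initial: C1(2μF, Q=12μC, V=6.00V), C2(2μF, Q=12μC, V=6.00V), C3(1μF, Q=6μC, V=6.00V), C4(5μF, Q=15μC, V=3.00V), C5(4μF, Q=20μC, V=5.00V)
Op 1: CLOSE 1-4: Q_total=27.00, C_total=7.00, V=3.86; Q1=7.71, Q4=19.29; dissipated=6.429
Op 2: GROUND 3: Q3=0; energy lost=18.000
Op 3: CLOSE 2-3: Q_total=12.00, C_total=3.00, V=4.00; Q2=8.00, Q3=4.00; dissipated=12.000
Op 4: GROUND 4: Q4=0; energy lost=37.194
Op 5: CLOSE 1-2: Q_total=15.71, C_total=4.00, V=3.93; Q1=7.86, Q2=7.86; dissipated=0.010
Final charges: Q1=7.86, Q2=7.86, Q3=4.00, Q4=0.00, Q5=20.00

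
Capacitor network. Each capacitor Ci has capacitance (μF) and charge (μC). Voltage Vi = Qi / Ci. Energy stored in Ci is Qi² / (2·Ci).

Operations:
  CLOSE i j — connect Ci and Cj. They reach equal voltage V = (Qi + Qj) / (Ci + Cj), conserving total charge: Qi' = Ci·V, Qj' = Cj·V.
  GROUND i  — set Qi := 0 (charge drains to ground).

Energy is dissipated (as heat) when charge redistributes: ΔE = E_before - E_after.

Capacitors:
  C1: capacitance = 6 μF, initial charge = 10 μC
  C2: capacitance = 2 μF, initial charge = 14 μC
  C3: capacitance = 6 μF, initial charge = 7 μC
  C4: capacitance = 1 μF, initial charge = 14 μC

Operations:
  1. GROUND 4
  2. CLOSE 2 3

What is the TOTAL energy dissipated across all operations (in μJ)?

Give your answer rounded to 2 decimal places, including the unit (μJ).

Answer: 123.52 μJ

Derivation:
Initial: C1(6μF, Q=10μC, V=1.67V), C2(2μF, Q=14μC, V=7.00V), C3(6μF, Q=7μC, V=1.17V), C4(1μF, Q=14μC, V=14.00V)
Op 1: GROUND 4: Q4=0; energy lost=98.000
Op 2: CLOSE 2-3: Q_total=21.00, C_total=8.00, V=2.62; Q2=5.25, Q3=15.75; dissipated=25.521
Total dissipated: 123.521 μJ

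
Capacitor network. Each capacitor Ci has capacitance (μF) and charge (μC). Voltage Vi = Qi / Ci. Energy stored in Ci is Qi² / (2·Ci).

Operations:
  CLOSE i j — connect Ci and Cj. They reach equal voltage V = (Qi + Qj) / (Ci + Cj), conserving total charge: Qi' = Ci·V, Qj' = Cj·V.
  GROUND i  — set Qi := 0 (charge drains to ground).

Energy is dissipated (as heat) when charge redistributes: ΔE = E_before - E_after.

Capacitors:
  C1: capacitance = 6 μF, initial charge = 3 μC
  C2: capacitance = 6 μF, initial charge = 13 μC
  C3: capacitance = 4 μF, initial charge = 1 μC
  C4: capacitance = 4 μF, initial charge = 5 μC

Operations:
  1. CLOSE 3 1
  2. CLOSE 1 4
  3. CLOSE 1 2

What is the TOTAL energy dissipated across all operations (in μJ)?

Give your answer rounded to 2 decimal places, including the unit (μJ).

Answer: 4.00 μJ

Derivation:
Initial: C1(6μF, Q=3μC, V=0.50V), C2(6μF, Q=13μC, V=2.17V), C3(4μF, Q=1μC, V=0.25V), C4(4μF, Q=5μC, V=1.25V)
Op 1: CLOSE 3-1: Q_total=4.00, C_total=10.00, V=0.40; Q3=1.60, Q1=2.40; dissipated=0.075
Op 2: CLOSE 1-4: Q_total=7.40, C_total=10.00, V=0.74; Q1=4.44, Q4=2.96; dissipated=0.867
Op 3: CLOSE 1-2: Q_total=17.44, C_total=12.00, V=1.45; Q1=8.72, Q2=8.72; dissipated=3.053
Total dissipated: 3.995 μJ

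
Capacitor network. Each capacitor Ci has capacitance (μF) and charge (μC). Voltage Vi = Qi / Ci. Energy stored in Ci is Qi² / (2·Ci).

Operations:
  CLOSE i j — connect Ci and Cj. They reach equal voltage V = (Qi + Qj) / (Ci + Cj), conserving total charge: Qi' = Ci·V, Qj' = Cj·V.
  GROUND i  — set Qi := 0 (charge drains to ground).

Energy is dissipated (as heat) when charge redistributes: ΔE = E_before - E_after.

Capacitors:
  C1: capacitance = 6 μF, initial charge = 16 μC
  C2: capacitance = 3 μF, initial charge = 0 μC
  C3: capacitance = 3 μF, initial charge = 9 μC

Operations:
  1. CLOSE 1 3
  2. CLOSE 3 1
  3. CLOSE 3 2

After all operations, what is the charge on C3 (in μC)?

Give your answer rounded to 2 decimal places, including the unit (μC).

Initial: C1(6μF, Q=16μC, V=2.67V), C2(3μF, Q=0μC, V=0.00V), C3(3μF, Q=9μC, V=3.00V)
Op 1: CLOSE 1-3: Q_total=25.00, C_total=9.00, V=2.78; Q1=16.67, Q3=8.33; dissipated=0.111
Op 2: CLOSE 3-1: Q_total=25.00, C_total=9.00, V=2.78; Q3=8.33, Q1=16.67; dissipated=0.000
Op 3: CLOSE 3-2: Q_total=8.33, C_total=6.00, V=1.39; Q3=4.17, Q2=4.17; dissipated=5.787
Final charges: Q1=16.67, Q2=4.17, Q3=4.17

Answer: 4.17 μC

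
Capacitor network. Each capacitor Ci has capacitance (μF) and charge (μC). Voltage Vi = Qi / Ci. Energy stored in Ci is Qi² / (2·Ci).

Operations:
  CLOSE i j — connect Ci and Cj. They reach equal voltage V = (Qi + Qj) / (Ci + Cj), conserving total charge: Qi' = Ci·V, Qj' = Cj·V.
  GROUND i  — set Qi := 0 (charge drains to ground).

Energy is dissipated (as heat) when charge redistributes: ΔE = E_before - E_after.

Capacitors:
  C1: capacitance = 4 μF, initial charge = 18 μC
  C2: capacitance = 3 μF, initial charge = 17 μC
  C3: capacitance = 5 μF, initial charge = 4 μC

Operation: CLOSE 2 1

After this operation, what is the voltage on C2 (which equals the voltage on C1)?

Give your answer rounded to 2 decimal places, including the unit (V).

Initial: C1(4μF, Q=18μC, V=4.50V), C2(3μF, Q=17μC, V=5.67V), C3(5μF, Q=4μC, V=0.80V)
Op 1: CLOSE 2-1: Q_total=35.00, C_total=7.00, V=5.00; Q2=15.00, Q1=20.00; dissipated=1.167

Answer: 5.00 V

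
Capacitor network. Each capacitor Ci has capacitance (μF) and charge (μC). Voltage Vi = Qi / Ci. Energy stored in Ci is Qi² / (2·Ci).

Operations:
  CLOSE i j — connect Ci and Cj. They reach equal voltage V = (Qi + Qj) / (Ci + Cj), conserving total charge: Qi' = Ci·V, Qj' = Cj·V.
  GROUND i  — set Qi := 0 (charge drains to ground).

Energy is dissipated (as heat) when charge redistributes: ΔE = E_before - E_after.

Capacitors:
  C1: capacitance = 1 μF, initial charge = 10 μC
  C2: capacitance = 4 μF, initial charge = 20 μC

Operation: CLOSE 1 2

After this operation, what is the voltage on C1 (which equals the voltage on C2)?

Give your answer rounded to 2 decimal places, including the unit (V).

Answer: 6.00 V

Derivation:
Initial: C1(1μF, Q=10μC, V=10.00V), C2(4μF, Q=20μC, V=5.00V)
Op 1: CLOSE 1-2: Q_total=30.00, C_total=5.00, V=6.00; Q1=6.00, Q2=24.00; dissipated=10.000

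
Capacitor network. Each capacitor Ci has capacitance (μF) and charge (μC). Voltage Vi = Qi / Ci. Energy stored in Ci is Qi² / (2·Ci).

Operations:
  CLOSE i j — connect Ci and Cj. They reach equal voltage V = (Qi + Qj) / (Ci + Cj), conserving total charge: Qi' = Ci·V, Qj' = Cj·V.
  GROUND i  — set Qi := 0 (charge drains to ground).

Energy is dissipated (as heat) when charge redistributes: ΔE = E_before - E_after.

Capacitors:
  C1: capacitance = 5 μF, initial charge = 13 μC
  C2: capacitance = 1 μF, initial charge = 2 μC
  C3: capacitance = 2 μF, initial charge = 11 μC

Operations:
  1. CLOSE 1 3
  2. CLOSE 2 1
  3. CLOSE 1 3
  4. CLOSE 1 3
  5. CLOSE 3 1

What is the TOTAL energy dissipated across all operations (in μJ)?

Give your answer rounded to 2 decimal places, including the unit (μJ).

Answer: 6.90 μJ

Derivation:
Initial: C1(5μF, Q=13μC, V=2.60V), C2(1μF, Q=2μC, V=2.00V), C3(2μF, Q=11μC, V=5.50V)
Op 1: CLOSE 1-3: Q_total=24.00, C_total=7.00, V=3.43; Q1=17.14, Q3=6.86; dissipated=6.007
Op 2: CLOSE 2-1: Q_total=19.14, C_total=6.00, V=3.19; Q2=3.19, Q1=15.95; dissipated=0.850
Op 3: CLOSE 1-3: Q_total=22.81, C_total=7.00, V=3.26; Q1=16.29, Q3=6.52; dissipated=0.040
Op 4: CLOSE 1-3: Q_total=22.81, C_total=7.00, V=3.26; Q1=16.29, Q3=6.52; dissipated=0.000
Op 5: CLOSE 3-1: Q_total=22.81, C_total=7.00, V=3.26; Q3=6.52, Q1=16.29; dissipated=0.000
Total dissipated: 6.898 μJ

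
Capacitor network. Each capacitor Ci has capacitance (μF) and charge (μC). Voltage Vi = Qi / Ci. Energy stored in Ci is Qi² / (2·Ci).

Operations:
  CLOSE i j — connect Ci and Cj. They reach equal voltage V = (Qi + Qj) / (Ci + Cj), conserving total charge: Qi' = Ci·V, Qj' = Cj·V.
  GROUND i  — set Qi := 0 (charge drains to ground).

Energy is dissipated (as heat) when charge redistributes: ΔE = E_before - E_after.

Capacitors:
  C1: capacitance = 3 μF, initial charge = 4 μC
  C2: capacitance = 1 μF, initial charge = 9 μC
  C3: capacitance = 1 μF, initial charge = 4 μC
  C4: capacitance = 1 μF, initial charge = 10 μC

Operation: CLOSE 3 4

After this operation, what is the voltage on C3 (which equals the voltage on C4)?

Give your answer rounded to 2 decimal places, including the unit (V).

Initial: C1(3μF, Q=4μC, V=1.33V), C2(1μF, Q=9μC, V=9.00V), C3(1μF, Q=4μC, V=4.00V), C4(1μF, Q=10μC, V=10.00V)
Op 1: CLOSE 3-4: Q_total=14.00, C_total=2.00, V=7.00; Q3=7.00, Q4=7.00; dissipated=9.000

Answer: 7.00 V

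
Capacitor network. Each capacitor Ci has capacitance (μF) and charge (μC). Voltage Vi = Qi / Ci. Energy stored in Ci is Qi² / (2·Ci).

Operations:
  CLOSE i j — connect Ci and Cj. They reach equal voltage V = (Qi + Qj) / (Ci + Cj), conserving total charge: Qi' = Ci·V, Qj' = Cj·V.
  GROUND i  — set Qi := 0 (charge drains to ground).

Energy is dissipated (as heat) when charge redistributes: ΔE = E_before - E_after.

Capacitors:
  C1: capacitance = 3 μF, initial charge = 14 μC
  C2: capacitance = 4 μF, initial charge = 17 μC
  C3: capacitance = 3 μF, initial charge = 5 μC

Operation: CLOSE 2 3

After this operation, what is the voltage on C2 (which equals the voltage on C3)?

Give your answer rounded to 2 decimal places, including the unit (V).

Answer: 3.14 V

Derivation:
Initial: C1(3μF, Q=14μC, V=4.67V), C2(4μF, Q=17μC, V=4.25V), C3(3μF, Q=5μC, V=1.67V)
Op 1: CLOSE 2-3: Q_total=22.00, C_total=7.00, V=3.14; Q2=12.57, Q3=9.43; dissipated=5.720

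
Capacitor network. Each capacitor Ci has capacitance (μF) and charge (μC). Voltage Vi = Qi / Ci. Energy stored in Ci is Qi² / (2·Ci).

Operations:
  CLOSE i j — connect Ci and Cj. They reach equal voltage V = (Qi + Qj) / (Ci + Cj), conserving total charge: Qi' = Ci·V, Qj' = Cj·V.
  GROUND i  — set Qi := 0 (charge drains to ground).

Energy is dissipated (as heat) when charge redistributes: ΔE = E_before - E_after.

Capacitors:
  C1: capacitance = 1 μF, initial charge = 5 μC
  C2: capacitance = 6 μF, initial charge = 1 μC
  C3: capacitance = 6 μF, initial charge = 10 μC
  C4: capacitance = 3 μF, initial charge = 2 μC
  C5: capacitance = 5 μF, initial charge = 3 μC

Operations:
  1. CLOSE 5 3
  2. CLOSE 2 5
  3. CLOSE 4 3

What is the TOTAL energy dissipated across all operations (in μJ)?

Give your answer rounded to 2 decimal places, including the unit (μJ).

Initial: C1(1μF, Q=5μC, V=5.00V), C2(6μF, Q=1μC, V=0.17V), C3(6μF, Q=10μC, V=1.67V), C4(3μF, Q=2μC, V=0.67V), C5(5μF, Q=3μC, V=0.60V)
Op 1: CLOSE 5-3: Q_total=13.00, C_total=11.00, V=1.18; Q5=5.91, Q3=7.09; dissipated=1.552
Op 2: CLOSE 2-5: Q_total=6.91, C_total=11.00, V=0.63; Q2=3.77, Q5=3.14; dissipated=1.405
Op 3: CLOSE 4-3: Q_total=9.09, C_total=9.00, V=1.01; Q4=3.03, Q3=6.06; dissipated=0.265
Total dissipated: 3.222 μJ

Answer: 3.22 μJ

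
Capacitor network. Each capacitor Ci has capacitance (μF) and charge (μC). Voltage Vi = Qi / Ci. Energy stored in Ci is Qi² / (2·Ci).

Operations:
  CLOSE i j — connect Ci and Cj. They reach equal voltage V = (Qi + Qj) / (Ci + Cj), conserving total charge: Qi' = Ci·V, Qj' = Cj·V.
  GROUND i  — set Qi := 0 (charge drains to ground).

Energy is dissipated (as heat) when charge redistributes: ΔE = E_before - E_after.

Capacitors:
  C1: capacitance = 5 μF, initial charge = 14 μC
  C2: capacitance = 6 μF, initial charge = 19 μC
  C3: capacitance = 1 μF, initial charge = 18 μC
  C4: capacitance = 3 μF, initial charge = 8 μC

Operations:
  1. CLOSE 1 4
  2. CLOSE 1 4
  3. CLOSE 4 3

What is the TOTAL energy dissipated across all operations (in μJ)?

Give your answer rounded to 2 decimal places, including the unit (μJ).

Initial: C1(5μF, Q=14μC, V=2.80V), C2(6μF, Q=19μC, V=3.17V), C3(1μF, Q=18μC, V=18.00V), C4(3μF, Q=8μC, V=2.67V)
Op 1: CLOSE 1-4: Q_total=22.00, C_total=8.00, V=2.75; Q1=13.75, Q4=8.25; dissipated=0.017
Op 2: CLOSE 1-4: Q_total=22.00, C_total=8.00, V=2.75; Q1=13.75, Q4=8.25; dissipated=0.000
Op 3: CLOSE 4-3: Q_total=26.25, C_total=4.00, V=6.56; Q4=19.69, Q3=6.56; dissipated=87.211
Total dissipated: 87.228 μJ

Answer: 87.23 μJ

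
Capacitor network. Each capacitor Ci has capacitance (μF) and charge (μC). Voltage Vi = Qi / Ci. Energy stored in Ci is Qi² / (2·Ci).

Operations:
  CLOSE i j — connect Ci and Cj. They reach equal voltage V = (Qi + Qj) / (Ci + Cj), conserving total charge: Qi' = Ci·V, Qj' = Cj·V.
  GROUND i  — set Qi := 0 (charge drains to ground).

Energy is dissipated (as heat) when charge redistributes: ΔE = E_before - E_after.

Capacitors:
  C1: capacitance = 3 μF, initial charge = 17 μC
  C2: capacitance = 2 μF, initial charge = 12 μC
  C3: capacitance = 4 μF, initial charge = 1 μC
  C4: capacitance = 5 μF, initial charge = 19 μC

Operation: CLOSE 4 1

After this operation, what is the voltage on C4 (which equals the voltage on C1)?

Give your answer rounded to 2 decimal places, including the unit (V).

Answer: 4.50 V

Derivation:
Initial: C1(3μF, Q=17μC, V=5.67V), C2(2μF, Q=12μC, V=6.00V), C3(4μF, Q=1μC, V=0.25V), C4(5μF, Q=19μC, V=3.80V)
Op 1: CLOSE 4-1: Q_total=36.00, C_total=8.00, V=4.50; Q4=22.50, Q1=13.50; dissipated=3.267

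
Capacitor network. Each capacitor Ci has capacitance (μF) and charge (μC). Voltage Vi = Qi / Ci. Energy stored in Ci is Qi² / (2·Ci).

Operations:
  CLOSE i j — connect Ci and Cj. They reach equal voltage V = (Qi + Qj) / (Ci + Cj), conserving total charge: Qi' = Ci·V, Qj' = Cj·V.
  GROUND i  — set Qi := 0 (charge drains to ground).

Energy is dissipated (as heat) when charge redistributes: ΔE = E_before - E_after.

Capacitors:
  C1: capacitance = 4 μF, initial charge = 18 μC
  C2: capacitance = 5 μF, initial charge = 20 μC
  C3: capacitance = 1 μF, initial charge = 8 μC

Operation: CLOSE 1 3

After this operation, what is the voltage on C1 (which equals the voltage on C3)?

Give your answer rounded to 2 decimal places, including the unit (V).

Initial: C1(4μF, Q=18μC, V=4.50V), C2(5μF, Q=20μC, V=4.00V), C3(1μF, Q=8μC, V=8.00V)
Op 1: CLOSE 1-3: Q_total=26.00, C_total=5.00, V=5.20; Q1=20.80, Q3=5.20; dissipated=4.900

Answer: 5.20 V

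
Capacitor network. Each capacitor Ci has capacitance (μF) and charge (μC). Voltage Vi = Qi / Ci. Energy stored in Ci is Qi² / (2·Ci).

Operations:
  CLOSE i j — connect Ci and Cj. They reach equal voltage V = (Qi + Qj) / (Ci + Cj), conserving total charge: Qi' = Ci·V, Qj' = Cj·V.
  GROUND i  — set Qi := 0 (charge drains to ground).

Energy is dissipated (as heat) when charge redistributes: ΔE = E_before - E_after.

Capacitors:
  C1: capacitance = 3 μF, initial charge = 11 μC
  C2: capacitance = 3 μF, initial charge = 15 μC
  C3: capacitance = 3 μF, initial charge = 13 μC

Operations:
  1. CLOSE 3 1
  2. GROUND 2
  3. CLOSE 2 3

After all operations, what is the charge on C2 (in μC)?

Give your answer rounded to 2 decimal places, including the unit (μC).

Initial: C1(3μF, Q=11μC, V=3.67V), C2(3μF, Q=15μC, V=5.00V), C3(3μF, Q=13μC, V=4.33V)
Op 1: CLOSE 3-1: Q_total=24.00, C_total=6.00, V=4.00; Q3=12.00, Q1=12.00; dissipated=0.333
Op 2: GROUND 2: Q2=0; energy lost=37.500
Op 3: CLOSE 2-3: Q_total=12.00, C_total=6.00, V=2.00; Q2=6.00, Q3=6.00; dissipated=12.000
Final charges: Q1=12.00, Q2=6.00, Q3=6.00

Answer: 6.00 μC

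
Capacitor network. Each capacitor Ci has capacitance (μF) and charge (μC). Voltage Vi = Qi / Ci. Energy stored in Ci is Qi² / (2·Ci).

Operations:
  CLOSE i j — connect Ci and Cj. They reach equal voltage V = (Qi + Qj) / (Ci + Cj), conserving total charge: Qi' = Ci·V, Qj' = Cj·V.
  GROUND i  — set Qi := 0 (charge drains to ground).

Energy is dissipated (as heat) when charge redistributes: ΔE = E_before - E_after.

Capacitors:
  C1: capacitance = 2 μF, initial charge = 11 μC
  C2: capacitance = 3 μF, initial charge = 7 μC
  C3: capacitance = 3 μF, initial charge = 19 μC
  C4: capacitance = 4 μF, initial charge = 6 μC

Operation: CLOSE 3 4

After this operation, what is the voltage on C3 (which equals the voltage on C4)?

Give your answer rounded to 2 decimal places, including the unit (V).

Answer: 3.57 V

Derivation:
Initial: C1(2μF, Q=11μC, V=5.50V), C2(3μF, Q=7μC, V=2.33V), C3(3μF, Q=19μC, V=6.33V), C4(4μF, Q=6μC, V=1.50V)
Op 1: CLOSE 3-4: Q_total=25.00, C_total=7.00, V=3.57; Q3=10.71, Q4=14.29; dissipated=20.024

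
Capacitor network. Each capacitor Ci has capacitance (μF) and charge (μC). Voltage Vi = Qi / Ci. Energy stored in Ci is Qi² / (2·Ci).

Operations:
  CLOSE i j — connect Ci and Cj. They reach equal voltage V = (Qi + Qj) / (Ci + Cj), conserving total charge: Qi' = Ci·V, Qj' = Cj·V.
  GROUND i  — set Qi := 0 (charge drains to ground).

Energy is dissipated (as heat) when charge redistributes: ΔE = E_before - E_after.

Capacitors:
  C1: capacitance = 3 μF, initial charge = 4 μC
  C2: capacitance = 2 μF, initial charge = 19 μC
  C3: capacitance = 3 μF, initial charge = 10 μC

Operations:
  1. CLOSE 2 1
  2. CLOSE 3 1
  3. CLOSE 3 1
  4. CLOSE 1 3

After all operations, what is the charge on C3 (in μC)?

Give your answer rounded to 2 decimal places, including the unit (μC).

Answer: 11.90 μC

Derivation:
Initial: C1(3μF, Q=4μC, V=1.33V), C2(2μF, Q=19μC, V=9.50V), C3(3μF, Q=10μC, V=3.33V)
Op 1: CLOSE 2-1: Q_total=23.00, C_total=5.00, V=4.60; Q2=9.20, Q1=13.80; dissipated=40.017
Op 2: CLOSE 3-1: Q_total=23.80, C_total=6.00, V=3.97; Q3=11.90, Q1=11.90; dissipated=1.203
Op 3: CLOSE 3-1: Q_total=23.80, C_total=6.00, V=3.97; Q3=11.90, Q1=11.90; dissipated=0.000
Op 4: CLOSE 1-3: Q_total=23.80, C_total=6.00, V=3.97; Q1=11.90, Q3=11.90; dissipated=0.000
Final charges: Q1=11.90, Q2=9.20, Q3=11.90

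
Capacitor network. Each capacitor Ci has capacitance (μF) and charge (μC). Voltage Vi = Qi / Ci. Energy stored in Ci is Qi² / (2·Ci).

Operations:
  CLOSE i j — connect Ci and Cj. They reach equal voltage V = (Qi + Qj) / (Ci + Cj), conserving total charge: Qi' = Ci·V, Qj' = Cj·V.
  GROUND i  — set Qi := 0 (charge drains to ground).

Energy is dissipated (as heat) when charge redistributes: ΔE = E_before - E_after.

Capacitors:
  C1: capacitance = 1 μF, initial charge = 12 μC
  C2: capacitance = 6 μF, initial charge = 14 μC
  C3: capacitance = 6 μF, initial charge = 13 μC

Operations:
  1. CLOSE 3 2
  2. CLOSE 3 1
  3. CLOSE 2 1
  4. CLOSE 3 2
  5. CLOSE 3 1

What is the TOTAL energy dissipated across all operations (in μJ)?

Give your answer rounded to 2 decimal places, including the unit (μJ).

Answer: 43.90 μJ

Derivation:
Initial: C1(1μF, Q=12μC, V=12.00V), C2(6μF, Q=14μC, V=2.33V), C3(6μF, Q=13μC, V=2.17V)
Op 1: CLOSE 3-2: Q_total=27.00, C_total=12.00, V=2.25; Q3=13.50, Q2=13.50; dissipated=0.042
Op 2: CLOSE 3-1: Q_total=25.50, C_total=7.00, V=3.64; Q3=21.86, Q1=3.64; dissipated=40.741
Op 3: CLOSE 2-1: Q_total=17.14, C_total=7.00, V=2.45; Q2=14.69, Q1=2.45; dissipated=0.831
Op 4: CLOSE 3-2: Q_total=36.55, C_total=12.00, V=3.05; Q3=18.28, Q2=18.28; dissipated=2.138
Op 5: CLOSE 3-1: Q_total=20.72, C_total=7.00, V=2.96; Q3=17.76, Q1=2.96; dissipated=0.153
Total dissipated: 43.905 μJ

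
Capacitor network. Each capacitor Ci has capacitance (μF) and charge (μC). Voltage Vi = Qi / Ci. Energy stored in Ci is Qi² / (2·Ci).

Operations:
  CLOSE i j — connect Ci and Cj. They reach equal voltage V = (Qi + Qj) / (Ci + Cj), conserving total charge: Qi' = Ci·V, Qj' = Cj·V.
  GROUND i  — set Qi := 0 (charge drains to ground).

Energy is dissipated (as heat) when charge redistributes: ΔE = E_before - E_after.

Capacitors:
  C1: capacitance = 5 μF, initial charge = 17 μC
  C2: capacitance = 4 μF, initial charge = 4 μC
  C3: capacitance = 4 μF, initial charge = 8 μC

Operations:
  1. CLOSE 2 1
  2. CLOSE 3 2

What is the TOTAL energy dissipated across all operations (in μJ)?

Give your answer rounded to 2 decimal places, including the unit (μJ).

Answer: 6.51 μJ

Derivation:
Initial: C1(5μF, Q=17μC, V=3.40V), C2(4μF, Q=4μC, V=1.00V), C3(4μF, Q=8μC, V=2.00V)
Op 1: CLOSE 2-1: Q_total=21.00, C_total=9.00, V=2.33; Q2=9.33, Q1=11.67; dissipated=6.400
Op 2: CLOSE 3-2: Q_total=17.33, C_total=8.00, V=2.17; Q3=8.67, Q2=8.67; dissipated=0.111
Total dissipated: 6.511 μJ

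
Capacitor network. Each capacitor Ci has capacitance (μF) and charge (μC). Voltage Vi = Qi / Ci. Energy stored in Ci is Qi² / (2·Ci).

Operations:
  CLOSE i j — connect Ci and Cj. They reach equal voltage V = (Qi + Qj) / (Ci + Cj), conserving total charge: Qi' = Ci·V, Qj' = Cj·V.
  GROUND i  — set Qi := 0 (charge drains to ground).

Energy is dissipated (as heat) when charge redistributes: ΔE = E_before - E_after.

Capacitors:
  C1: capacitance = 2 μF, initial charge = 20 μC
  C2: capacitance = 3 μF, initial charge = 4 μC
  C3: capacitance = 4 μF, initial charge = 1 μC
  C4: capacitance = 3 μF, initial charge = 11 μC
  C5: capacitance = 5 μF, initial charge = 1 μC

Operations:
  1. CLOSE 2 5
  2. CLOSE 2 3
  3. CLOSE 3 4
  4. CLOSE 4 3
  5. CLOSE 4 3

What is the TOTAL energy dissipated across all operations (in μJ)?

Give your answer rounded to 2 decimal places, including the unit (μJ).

Initial: C1(2μF, Q=20μC, V=10.00V), C2(3μF, Q=4μC, V=1.33V), C3(4μF, Q=1μC, V=0.25V), C4(3μF, Q=11μC, V=3.67V), C5(5μF, Q=1μC, V=0.20V)
Op 1: CLOSE 2-5: Q_total=5.00, C_total=8.00, V=0.62; Q2=1.88, Q5=3.12; dissipated=1.204
Op 2: CLOSE 2-3: Q_total=2.88, C_total=7.00, V=0.41; Q2=1.23, Q3=1.64; dissipated=0.121
Op 3: CLOSE 3-4: Q_total=12.64, C_total=7.00, V=1.81; Q3=7.22, Q4=5.42; dissipated=9.087
Op 4: CLOSE 4-3: Q_total=12.64, C_total=7.00, V=1.81; Q4=5.42, Q3=7.22; dissipated=0.000
Op 5: CLOSE 4-3: Q_total=12.64, C_total=7.00, V=1.81; Q4=5.42, Q3=7.22; dissipated=0.000
Total dissipated: 10.411 μJ

Answer: 10.41 μJ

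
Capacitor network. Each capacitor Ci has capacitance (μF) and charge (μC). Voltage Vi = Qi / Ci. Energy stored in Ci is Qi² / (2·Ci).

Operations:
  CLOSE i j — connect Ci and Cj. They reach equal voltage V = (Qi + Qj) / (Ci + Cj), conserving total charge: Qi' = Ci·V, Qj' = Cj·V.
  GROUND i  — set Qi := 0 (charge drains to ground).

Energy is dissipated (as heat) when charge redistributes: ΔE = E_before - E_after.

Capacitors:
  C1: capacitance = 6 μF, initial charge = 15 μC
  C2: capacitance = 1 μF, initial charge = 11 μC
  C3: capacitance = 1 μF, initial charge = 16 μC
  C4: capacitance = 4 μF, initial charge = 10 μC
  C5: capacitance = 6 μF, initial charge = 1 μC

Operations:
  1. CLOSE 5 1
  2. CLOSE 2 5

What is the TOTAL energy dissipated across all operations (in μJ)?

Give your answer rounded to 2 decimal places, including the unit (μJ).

Initial: C1(6μF, Q=15μC, V=2.50V), C2(1μF, Q=11μC, V=11.00V), C3(1μF, Q=16μC, V=16.00V), C4(4μF, Q=10μC, V=2.50V), C5(6μF, Q=1μC, V=0.17V)
Op 1: CLOSE 5-1: Q_total=16.00, C_total=12.00, V=1.33; Q5=8.00, Q1=8.00; dissipated=8.167
Op 2: CLOSE 2-5: Q_total=19.00, C_total=7.00, V=2.71; Q2=2.71, Q5=16.29; dissipated=40.048
Total dissipated: 48.214 μJ

Answer: 48.21 μJ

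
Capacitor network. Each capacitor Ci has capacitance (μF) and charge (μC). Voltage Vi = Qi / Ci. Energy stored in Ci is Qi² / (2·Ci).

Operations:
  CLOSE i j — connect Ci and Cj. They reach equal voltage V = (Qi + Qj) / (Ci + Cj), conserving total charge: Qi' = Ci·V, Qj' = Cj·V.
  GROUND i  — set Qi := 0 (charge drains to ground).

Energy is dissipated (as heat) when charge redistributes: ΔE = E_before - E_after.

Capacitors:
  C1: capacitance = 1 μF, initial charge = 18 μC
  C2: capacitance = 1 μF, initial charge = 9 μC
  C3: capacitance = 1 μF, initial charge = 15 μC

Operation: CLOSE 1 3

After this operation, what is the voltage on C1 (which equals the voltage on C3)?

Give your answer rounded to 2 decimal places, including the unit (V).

Initial: C1(1μF, Q=18μC, V=18.00V), C2(1μF, Q=9μC, V=9.00V), C3(1μF, Q=15μC, V=15.00V)
Op 1: CLOSE 1-3: Q_total=33.00, C_total=2.00, V=16.50; Q1=16.50, Q3=16.50; dissipated=2.250

Answer: 16.50 V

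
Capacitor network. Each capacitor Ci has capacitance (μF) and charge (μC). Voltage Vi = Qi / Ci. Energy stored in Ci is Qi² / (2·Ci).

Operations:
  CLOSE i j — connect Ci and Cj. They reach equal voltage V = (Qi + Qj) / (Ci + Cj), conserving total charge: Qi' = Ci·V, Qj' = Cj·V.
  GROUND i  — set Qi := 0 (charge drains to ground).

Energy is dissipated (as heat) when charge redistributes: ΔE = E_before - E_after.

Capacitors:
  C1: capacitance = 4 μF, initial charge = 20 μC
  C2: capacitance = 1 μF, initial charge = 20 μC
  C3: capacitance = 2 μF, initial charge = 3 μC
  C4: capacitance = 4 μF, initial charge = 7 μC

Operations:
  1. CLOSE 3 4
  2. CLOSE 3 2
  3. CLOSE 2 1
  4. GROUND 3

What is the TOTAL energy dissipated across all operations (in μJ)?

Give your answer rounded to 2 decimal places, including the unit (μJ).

Answer: 175.66 μJ

Derivation:
Initial: C1(4μF, Q=20μC, V=5.00V), C2(1μF, Q=20μC, V=20.00V), C3(2μF, Q=3μC, V=1.50V), C4(4μF, Q=7μC, V=1.75V)
Op 1: CLOSE 3-4: Q_total=10.00, C_total=6.00, V=1.67; Q3=3.33, Q4=6.67; dissipated=0.042
Op 2: CLOSE 3-2: Q_total=23.33, C_total=3.00, V=7.78; Q3=15.56, Q2=7.78; dissipated=112.037
Op 3: CLOSE 2-1: Q_total=27.78, C_total=5.00, V=5.56; Q2=5.56, Q1=22.22; dissipated=3.086
Op 4: GROUND 3: Q3=0; energy lost=60.494
Total dissipated: 175.659 μJ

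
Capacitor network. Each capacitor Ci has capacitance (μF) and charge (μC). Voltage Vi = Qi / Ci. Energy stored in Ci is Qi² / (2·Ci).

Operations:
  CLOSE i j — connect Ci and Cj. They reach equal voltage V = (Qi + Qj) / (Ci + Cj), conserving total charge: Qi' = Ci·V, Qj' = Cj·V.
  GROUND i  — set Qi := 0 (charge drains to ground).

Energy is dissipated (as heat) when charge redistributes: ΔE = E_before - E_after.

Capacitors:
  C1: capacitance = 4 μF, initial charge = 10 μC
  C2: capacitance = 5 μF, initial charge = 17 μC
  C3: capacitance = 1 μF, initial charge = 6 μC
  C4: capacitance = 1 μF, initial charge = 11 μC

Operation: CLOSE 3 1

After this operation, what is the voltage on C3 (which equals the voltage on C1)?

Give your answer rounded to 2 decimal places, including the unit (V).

Answer: 3.20 V

Derivation:
Initial: C1(4μF, Q=10μC, V=2.50V), C2(5μF, Q=17μC, V=3.40V), C3(1μF, Q=6μC, V=6.00V), C4(1μF, Q=11μC, V=11.00V)
Op 1: CLOSE 3-1: Q_total=16.00, C_total=5.00, V=3.20; Q3=3.20, Q1=12.80; dissipated=4.900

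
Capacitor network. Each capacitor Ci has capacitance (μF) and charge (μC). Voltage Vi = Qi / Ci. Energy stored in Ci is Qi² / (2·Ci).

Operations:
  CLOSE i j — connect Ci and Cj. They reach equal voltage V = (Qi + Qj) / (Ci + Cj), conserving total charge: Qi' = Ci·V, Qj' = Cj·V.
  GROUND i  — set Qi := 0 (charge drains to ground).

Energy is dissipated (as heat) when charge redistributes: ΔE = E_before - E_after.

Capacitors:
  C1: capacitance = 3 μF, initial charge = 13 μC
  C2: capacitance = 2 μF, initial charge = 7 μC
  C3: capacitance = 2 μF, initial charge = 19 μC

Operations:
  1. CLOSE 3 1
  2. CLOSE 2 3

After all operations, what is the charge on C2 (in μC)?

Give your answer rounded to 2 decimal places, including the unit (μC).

Answer: 9.90 μC

Derivation:
Initial: C1(3μF, Q=13μC, V=4.33V), C2(2μF, Q=7μC, V=3.50V), C3(2μF, Q=19μC, V=9.50V)
Op 1: CLOSE 3-1: Q_total=32.00, C_total=5.00, V=6.40; Q3=12.80, Q1=19.20; dissipated=16.017
Op 2: CLOSE 2-3: Q_total=19.80, C_total=4.00, V=4.95; Q2=9.90, Q3=9.90; dissipated=4.205
Final charges: Q1=19.20, Q2=9.90, Q3=9.90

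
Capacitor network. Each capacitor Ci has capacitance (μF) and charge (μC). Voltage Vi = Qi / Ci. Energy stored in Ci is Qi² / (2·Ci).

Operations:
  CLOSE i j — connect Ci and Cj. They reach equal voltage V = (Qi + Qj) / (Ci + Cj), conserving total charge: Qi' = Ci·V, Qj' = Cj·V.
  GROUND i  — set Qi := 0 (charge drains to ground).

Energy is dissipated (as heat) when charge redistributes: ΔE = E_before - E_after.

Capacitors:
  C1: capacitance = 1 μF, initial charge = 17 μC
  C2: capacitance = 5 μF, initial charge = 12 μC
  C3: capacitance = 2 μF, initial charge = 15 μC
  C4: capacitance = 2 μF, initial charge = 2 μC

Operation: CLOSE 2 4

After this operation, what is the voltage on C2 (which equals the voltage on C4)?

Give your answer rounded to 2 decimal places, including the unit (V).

Initial: C1(1μF, Q=17μC, V=17.00V), C2(5μF, Q=12μC, V=2.40V), C3(2μF, Q=15μC, V=7.50V), C4(2μF, Q=2μC, V=1.00V)
Op 1: CLOSE 2-4: Q_total=14.00, C_total=7.00, V=2.00; Q2=10.00, Q4=4.00; dissipated=1.400

Answer: 2.00 V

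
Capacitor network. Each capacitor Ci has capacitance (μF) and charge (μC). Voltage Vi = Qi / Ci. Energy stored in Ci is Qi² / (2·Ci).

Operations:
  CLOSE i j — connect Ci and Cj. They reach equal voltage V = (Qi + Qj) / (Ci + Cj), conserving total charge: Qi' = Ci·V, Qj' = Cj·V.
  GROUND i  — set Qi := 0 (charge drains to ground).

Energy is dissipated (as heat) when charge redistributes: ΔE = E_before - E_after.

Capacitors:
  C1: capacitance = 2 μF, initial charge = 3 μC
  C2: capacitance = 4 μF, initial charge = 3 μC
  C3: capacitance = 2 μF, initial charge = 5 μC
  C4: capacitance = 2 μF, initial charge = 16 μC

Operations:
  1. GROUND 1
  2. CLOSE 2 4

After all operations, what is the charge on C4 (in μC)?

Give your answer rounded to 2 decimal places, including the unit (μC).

Initial: C1(2μF, Q=3μC, V=1.50V), C2(4μF, Q=3μC, V=0.75V), C3(2μF, Q=5μC, V=2.50V), C4(2μF, Q=16μC, V=8.00V)
Op 1: GROUND 1: Q1=0; energy lost=2.250
Op 2: CLOSE 2-4: Q_total=19.00, C_total=6.00, V=3.17; Q2=12.67, Q4=6.33; dissipated=35.042
Final charges: Q1=0.00, Q2=12.67, Q3=5.00, Q4=6.33

Answer: 6.33 μC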